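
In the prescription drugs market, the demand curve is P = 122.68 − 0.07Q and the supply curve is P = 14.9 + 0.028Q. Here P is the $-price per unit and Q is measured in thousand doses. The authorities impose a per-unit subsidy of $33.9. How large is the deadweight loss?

Competitive equilibrium: 122.68 − 0.07Q = 14.9 + 0.028Q → Q* = 1099.7959, P* = 45.6943.
The subsidy lowers effective supply by 33.9: P = 0.028Q − 19.
New quantity: 122.68 − 0.07Q = 0.028Q − 19 → Q' = 1445.7143.
Overproduction ΔQ = 1445.7143 − 1099.7959 = 345.9184; wedge = subsidy = 33.9.
Welfare loss = ½ × 345.9184 × 33.9 = $5863.32 thousand.

$5863.32 thousand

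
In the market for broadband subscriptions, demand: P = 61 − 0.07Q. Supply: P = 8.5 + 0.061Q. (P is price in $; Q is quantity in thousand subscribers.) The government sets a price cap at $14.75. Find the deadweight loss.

$5828.55 thousand

Competitive equilibrium: 61 − 0.07Q = 8.5 + 0.061Q → Q* = 400.7634, P* = 32.9466.
At the ceiling P = 14.75, quantity supplied = (14.75 − 8.5)/0.061 = 102.459.
Willingness to pay at Q' = 102.459: 61 − 0.07·102.459 = 53.8279.
ΔQ = 400.7634 − 102.459 = 298.3044; wedge = 53.8279 − 14.75 = 39.0779.
The triangle = ½ × 298.3044 × 39.0779 = $5828.55 thousand.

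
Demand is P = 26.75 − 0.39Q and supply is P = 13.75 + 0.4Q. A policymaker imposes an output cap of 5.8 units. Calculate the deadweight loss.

Competitive equilibrium: 26.75 − 0.39Q = 13.75 + 0.4Q → Q* = 16.4557, P* = 20.3323.
At Q = 5.8: demand price = 26.75 − 0.39·5.8 = 24.488; supply price = 13.75 + 0.4·5.8 = 16.07.
ΔQ = 16.4557 − 5.8 = 10.6557; wedge = 24.488 − 16.07 = 8.418.
DWL = ½ × 10.6557 × 8.418 = 44.85.

44.85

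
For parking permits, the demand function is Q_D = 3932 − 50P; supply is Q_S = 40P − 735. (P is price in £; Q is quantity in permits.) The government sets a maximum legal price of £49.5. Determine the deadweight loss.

£199.75

In inverse form: demand P = 78.64 − 0.02Q, supply P = 18.375 + 0.025Q.
Competitive equilibrium: 78.64 − 0.02Q = 18.375 + 0.025Q → Q* = 1339.2222, P* = 51.8556.
At the ceiling P = 49.5, quantity supplied = (49.5 − 18.375)/0.025 = 1245.
Willingness to pay at Q' = 1245: 78.64 − 0.02·1245 = 53.74.
ΔQ = 1339.2222 − 1245 = 94.2222; wedge = 53.74 − 49.5 = 4.24.
Welfare loss = ½ × 94.2222 × 4.24 = £199.75.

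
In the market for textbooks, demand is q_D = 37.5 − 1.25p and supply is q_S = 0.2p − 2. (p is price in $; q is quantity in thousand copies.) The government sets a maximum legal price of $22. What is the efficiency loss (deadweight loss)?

In inverse form: demand p = 30 − 0.8q, supply p = 10 + 5q.
Competitive equilibrium: 30 − 0.8q = 10 + 5q → q* = 3.4483, p* = 27.2414.
At the ceiling p = 22, quantity supplied = (22 − 10)/5 = 2.4.
Willingness to pay at q' = 2.4: 30 − 0.8·2.4 = 28.08.
Δq = 3.4483 − 2.4 = 1.0483; wedge = 28.08 − 22 = 6.08.
Deadweight loss = ½ × 1.0483 × 6.08 = $3.19 thousand.

$3.19 thousand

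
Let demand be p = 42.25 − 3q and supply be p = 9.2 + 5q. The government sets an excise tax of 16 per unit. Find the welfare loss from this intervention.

16

Competitive equilibrium: 42.25 − 3q = 9.2 + 5q → q* = 4.1313, p* = 29.8563.
With the tax, the buyer price exceeds the seller price by 16: (42.25 − 3q) − (9.2 + 5q) = 16 → q' = 2.1313.
Δq = 4.1313 − 2.1313 = 2; the wedge equals the tax, 16.
The triangle = ½ × 2 × 16 = 16.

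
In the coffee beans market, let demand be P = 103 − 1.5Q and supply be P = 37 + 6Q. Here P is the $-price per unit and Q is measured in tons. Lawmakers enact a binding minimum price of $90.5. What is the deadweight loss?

$0.82

Competitive equilibrium: 103 − 1.5Q = 37 + 6Q → Q* = 8.8, P* = 89.8.
At the floor P = 90.5, quantity demanded = (103 − 90.5)/1.5 = 8.3333.
Sellers' marginal cost at Q' = 8.3333: 37 + 6·8.3333 = 86.9998.
ΔQ = 8.8 − 8.3333 = 0.4667; wedge = 90.5 − 86.9998 = 3.5002.
DWL = ½ × 0.4667 × 3.5002 = $0.82.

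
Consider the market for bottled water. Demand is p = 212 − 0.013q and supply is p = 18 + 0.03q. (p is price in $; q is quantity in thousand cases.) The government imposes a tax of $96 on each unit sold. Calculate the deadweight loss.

$107162.79 thousand

Competitive equilibrium: 212 − 0.013q = 18 + 0.03q → q* = 4511.6279, p* = 153.3488.
With the tax, the buyer price exceeds the seller price by 96: (212 − 0.013q) − (18 + 0.03q) = 96 → q' = 2279.0698.
Δq = 4511.6279 − 2279.0698 = 2232.5581; the wedge equals the tax, 96.
Welfare loss = ½ × 2232.5581 × 96 = $107162.79 thousand.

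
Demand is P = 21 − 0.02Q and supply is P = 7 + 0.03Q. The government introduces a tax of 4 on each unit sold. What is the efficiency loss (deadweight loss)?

Competitive equilibrium: 21 − 0.02Q = 7 + 0.03Q → Q* = 280, P* = 15.4.
With the tax, the buyer price exceeds the seller price by 4: (21 − 0.02Q) − (7 + 0.03Q) = 4 → Q' = 200.
ΔQ = 280 − 200 = 80; the wedge equals the tax, 4.
Deadweight loss = ½ × 80 × 4 = 160.

160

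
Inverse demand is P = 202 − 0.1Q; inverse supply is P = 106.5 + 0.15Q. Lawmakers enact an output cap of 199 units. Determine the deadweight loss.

4186.125

Competitive equilibrium: 202 − 0.1Q = 106.5 + 0.15Q → Q* = 382, P* = 163.8.
At Q = 199: demand price = 202 − 0.1·199 = 182.1; supply price = 106.5 + 0.15·199 = 136.35.
ΔQ = 382 − 199 = 183; wedge = 182.1 − 136.35 = 45.75.
The triangle = ½ × 183 × 45.75 = 4186.125.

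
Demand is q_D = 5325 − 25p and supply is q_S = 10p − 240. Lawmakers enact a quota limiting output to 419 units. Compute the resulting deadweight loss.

In inverse form: demand p = 213 − 0.04q, supply p = 24 + 0.1q.
Competitive equilibrium: 213 − 0.04q = 24 + 0.1q → q* = 1350, p* = 159.
At q = 419: demand price = 213 − 0.04·419 = 196.24; supply price = 24 + 0.1·419 = 65.9.
Δq = 1350 − 419 = 931; wedge = 196.24 − 65.9 = 130.34.
Deadweight loss = ½ × 931 × 130.34 = 60673.27.

60673.27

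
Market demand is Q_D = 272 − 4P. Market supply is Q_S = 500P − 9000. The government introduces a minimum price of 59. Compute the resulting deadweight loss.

3323.61

In inverse form: demand P = 68 − 0.25Q, supply P = 18 + 0.002Q.
Competitive equilibrium: 68 − 0.25Q = 18 + 0.002Q → Q* = 198.4127, P* = 18.3968.
At the floor P = 59, quantity demanded = (68 − 59)/0.25 = 36.
Sellers' marginal cost at Q' = 36: 18 + 0.002·36 = 18.072.
ΔQ = 198.4127 − 36 = 162.4127; wedge = 59 − 18.072 = 40.928.
Welfare loss = ½ × 162.4127 × 40.928 = 3323.61.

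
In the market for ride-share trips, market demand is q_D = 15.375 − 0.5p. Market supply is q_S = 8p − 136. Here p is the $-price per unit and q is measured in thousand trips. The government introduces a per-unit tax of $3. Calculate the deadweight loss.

$2.12 thousand

In inverse form: demand p = 30.75 − 2q, supply p = 17 + 0.125q.
Competitive equilibrium: 30.75 − 2q = 17 + 0.125q → q* = 6.4706, p* = 17.8088.
With the tax, the buyer price exceeds the seller price by 3: (30.75 − 2q) − (17 + 0.125q) = 3 → q' = 5.0588.
Δq = 6.4706 − 5.0588 = 1.4118; the wedge equals the tax, 3.
Deadweight loss = ½ × 1.4118 × 3 = $2.12 thousand.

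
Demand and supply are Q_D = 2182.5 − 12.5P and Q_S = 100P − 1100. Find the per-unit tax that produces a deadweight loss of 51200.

In inverse form: demand P = 174.6 − 0.08Q, supply P = 11 + 0.01Q.
Competitive equilibrium: 174.6 − 0.08Q = 11 + 0.01Q → Q* = 1817.7778, P* = 29.1778.
A tax t gives ΔQ = t/0.09 and wedge t, so DWL = t²/0.18.
t²/0.18 = 51200 → t² = 9216 → t = 96.

96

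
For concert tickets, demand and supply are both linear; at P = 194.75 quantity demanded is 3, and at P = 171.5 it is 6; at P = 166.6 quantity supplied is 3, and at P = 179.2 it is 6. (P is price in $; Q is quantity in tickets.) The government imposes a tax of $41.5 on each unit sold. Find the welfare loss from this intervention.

$72.06

Demand slope = (171.5 − 194.75)/(6 − 3) = −7.75, so P = 218 − 7.75Q.
Supply slope = (179.2 − 166.6)/(6 − 3) = 4.2, so P = 154 + 4.2Q.
Competitive equilibrium: 218 − 7.75Q = 154 + 4.2Q → Q* = 5.3556, P* = 176.4937.
With the tax, the buyer price exceeds the seller price by 41.5: (218 − 7.75Q) − (154 + 4.2Q) = 41.5 → Q' = 1.8828.
ΔQ = 5.3556 − 1.8828 = 3.4728; the wedge equals the tax, 41.5.
DWL = ½ × 3.4728 × 41.5 = $72.06.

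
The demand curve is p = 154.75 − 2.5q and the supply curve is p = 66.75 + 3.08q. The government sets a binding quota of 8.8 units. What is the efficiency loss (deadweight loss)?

Competitive equilibrium: 154.75 − 2.5q = 66.75 + 3.08q → q* = 15.7706, p* = 115.3235.
At q = 8.8: demand price = 154.75 − 2.5·8.8 = 132.75; supply price = 66.75 + 3.08·8.8 = 93.854.
Δq = 15.7706 − 8.8 = 6.9706; wedge = 132.75 − 93.854 = 38.896.
Welfare loss = ½ × 6.9706 × 38.896 = 135.56.

135.56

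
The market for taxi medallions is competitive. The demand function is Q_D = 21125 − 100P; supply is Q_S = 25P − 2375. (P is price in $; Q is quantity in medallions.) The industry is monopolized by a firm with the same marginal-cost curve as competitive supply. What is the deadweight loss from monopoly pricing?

$3753.91

In inverse form: demand P = 211.25 − 0.01Q, supply P = 95 + 0.04Q.
Competitive equilibrium: 211.25 − 0.01Q = 95 + 0.04Q → Q* = 2325, P* = 188.
Marginal revenue: MR = 211.25 − 0.02Q. Set MR = MC: 211.25 − 0.02Q = 95 + 0.04Q → Q_m = 1937.5.
Price P_m = 211.25 − 0.01·1937.5 = 191.875; MC(Q_m) = 95 + 0.04·1937.5 = 172.5.
Competitive Q* = 2325, so ΔQ = 387.5; wedge = 191.875 − 172.5 = 19.375.
The triangle = ½ × 387.5 × 19.375 = $3753.91.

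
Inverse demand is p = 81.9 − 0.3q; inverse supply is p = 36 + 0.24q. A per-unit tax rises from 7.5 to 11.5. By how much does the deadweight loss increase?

70.37

Competitive equilibrium: 81.9 − 0.3q = 36 + 0.24q → q* = 85, p* = 56.4.
For a per-unit tax t: Δq = t/0.54, so DWL = ½·t·(t/0.54) = t²/1.08.
At t = 7.5: DWL = 52.083. At t = 11.5: DWL = 122.454.
Increase = 122.454 − 52.083 = 70.37.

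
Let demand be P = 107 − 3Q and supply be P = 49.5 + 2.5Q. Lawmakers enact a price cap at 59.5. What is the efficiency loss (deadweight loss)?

114.57

Competitive equilibrium: 107 − 3Q = 49.5 + 2.5Q → Q* = 10.4545, P* = 75.6364.
At the ceiling P = 59.5, quantity supplied = (59.5 − 49.5)/2.5 = 4.
Willingness to pay at Q' = 4: 107 − 3·4 = 95.
ΔQ = 10.4545 − 4 = 6.4545; wedge = 95 − 59.5 = 35.5.
Deadweight loss = ½ × 6.4545 × 35.5 = 114.57.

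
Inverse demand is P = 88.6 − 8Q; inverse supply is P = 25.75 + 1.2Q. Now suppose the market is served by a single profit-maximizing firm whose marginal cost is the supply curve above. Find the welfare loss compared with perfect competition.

Competitive equilibrium: 88.6 − 8Q = 25.75 + 1.2Q → Q* = 6.8315, P* = 33.9478.
Marginal revenue: MR = 88.6 − 16Q. Set MR = MC: 88.6 − 16Q = 25.75 + 1.2Q → Q_m = 3.6541.
Price P_m = 88.6 − 8·3.6541 = 59.3672; MC(Q_m) = 25.75 + 1.2·3.6541 = 30.1349.
Competitive Q* = 6.8315, so ΔQ = 3.1774; wedge = 59.3672 − 30.1349 = 29.2323.
Deadweight loss = ½ × 3.1774 × 29.2323 = 46.44.

46.44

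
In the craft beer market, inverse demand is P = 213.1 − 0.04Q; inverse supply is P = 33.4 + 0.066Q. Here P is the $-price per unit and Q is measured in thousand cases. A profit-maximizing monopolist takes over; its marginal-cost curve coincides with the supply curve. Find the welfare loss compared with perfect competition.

$11433.38 thousand

Competitive equilibrium: 213.1 − 0.04Q = 33.4 + 0.066Q → Q* = 1695.283, P* = 145.2887.
Marginal revenue: MR = 213.1 − 0.08Q. Set MR = MC: 213.1 − 0.08Q = 33.4 + 0.066Q → Q_m = 1230.8219.
Price P_m = 213.1 − 0.04·1230.8219 = 163.8671; MC(Q_m) = 33.4 + 0.066·1230.8219 = 114.6342.
Competitive Q* = 1695.283, so ΔQ = 464.4611; wedge = 163.8671 − 114.6342 = 49.2329.
Deadweight loss = ½ × 464.4611 × 49.2329 = $11433.38 thousand.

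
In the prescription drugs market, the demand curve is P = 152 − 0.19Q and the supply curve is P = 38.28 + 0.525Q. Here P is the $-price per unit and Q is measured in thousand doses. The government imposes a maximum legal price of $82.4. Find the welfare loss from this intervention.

$2011.52 thousand

Competitive equilibrium: 152 − 0.19Q = 38.28 + 0.525Q → Q* = 159.049, P* = 121.7807.
At the ceiling P = 82.4, quantity supplied = (82.4 − 38.28)/0.525 = 84.0381.
Willingness to pay at Q' = 84.0381: 152 − 0.19·84.0381 = 136.0328.
ΔQ = 159.049 − 84.0381 = 75.0109; wedge = 136.0328 − 82.4 = 53.6328.
Deadweight loss = ½ × 75.0109 × 53.6328 = $2011.52 thousand.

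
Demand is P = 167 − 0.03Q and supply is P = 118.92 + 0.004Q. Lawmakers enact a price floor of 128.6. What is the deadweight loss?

305.79

Competitive equilibrium: 167 − 0.03Q = 118.92 + 0.004Q → Q* = 1414.1176, P* = 124.5765.
At the floor P = 128.6, quantity demanded = (167 − 128.6)/0.03 = 1280.
Sellers' marginal cost at Q' = 1280: 118.92 + 0.004·1280 = 124.04.
ΔQ = 1414.1176 − 1280 = 134.1176; wedge = 128.6 − 124.04 = 4.56.
The triangle = ½ × 134.1176 × 4.56 = 305.79.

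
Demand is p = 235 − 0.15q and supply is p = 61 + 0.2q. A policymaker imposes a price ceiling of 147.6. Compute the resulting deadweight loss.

Competitive equilibrium: 235 − 0.15q = 61 + 0.2q → q* = 497.1429, p* = 160.4286.
At the ceiling p = 147.6, quantity supplied = (147.6 − 61)/0.2 = 433.
Willingness to pay at q' = 433: 235 − 0.15·433 = 170.05.
Δq = 497.1429 − 433 = 64.1429; wedge = 170.05 − 147.6 = 22.45.
DWL = ½ × 64.1429 × 22.45 = 720.

720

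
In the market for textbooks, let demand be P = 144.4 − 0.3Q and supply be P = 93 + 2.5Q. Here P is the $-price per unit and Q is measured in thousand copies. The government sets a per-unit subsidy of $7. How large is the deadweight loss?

Competitive equilibrium: 144.4 − 0.3Q = 93 + 2.5Q → Q* = 18.3571, P* = 138.8929.
The subsidy lowers effective supply by 7: P = 86 + 2.5Q.
New quantity: 144.4 − 0.3Q = 86 + 2.5Q → Q' = 20.8571.
Overproduction ΔQ = 20.8571 − 18.3571 = 2.5; wedge = subsidy = 7.
Welfare loss = ½ × 2.5 × 7 = $8.75 thousand.

$8.75 thousand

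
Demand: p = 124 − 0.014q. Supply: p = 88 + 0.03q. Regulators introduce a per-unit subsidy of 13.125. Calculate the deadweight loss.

1957.56

Competitive equilibrium: 124 − 0.014q = 88 + 0.03q → q* = 818.1818, p* = 112.5455.
The subsidy lowers effective supply by 13.125: p = 74.875 + 0.03q.
New quantity: 124 − 0.014q = 74.875 + 0.03q → q' = 1116.4773.
Overproduction Δq = 1116.4773 − 818.1818 = 298.2955; wedge = subsidy = 13.125.
The triangle = ½ × 298.2955 × 13.125 = 1957.56.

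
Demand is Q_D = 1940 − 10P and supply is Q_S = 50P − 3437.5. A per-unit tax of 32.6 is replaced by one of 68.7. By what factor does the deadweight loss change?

In inverse form: demand P = 194 − 0.1Q, supply P = 68.75 + 0.02Q.
Competitive equilibrium: 194 − 0.1Q = 68.75 + 0.02Q → Q* = 1043.75, P* = 89.625.
For a per-unit tax t: ΔQ = t/0.12, so DWL = ½·t·(t/0.12) = t²/0.24.
At t = 32.6: DWL = 4428.167. At t = 68.7: DWL = 19665.375.
Ratio = (68.7/32.6)² = 4.441.

4.441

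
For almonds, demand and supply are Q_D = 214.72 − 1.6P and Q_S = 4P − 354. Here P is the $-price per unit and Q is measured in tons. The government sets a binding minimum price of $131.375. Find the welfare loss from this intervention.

$995.80

In inverse form: demand P = 134.2 − 0.625Q, supply P = 88.5 + 0.25Q.
Competitive equilibrium: 134.2 − 0.625Q = 88.5 + 0.25Q → Q* = 52.2286, P* = 101.5571.
At the floor P = 131.375, quantity demanded = (134.2 − 131.375)/0.625 = 4.52.
Sellers' marginal cost at Q' = 4.52: 88.5 + 0.25·4.52 = 89.63.
ΔQ = 52.2286 − 4.52 = 47.7086; wedge = 131.375 − 89.63 = 41.745.
The triangle = ½ × 47.7086 × 41.745 = $995.80.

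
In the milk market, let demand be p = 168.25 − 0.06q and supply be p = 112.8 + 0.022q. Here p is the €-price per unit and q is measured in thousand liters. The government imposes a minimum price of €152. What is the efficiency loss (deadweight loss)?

Competitive equilibrium: 168.25 − 0.06q = 112.8 + 0.022q → q* = 676.2195, p* = 127.6768.
At the floor p = 152, quantity demanded = (168.25 − 152)/0.06 = 270.8333.
Sellers' marginal cost at q' = 270.8333: 112.8 + 0.022·270.8333 = 118.7583.
Δq = 676.2195 − 270.8333 = 405.3862; wedge = 152 − 118.7583 = 33.2417.
The triangle = ½ × 405.3862 × 33.2417 = €6737.86 thousand.

€6737.86 thousand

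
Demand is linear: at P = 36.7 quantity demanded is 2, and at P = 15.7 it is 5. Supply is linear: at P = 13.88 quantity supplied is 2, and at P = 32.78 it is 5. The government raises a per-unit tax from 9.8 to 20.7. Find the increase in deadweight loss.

Demand slope = (15.7 − 36.7)/(5 − 2) = −7, so P = 50.7 − 7Q.
Supply slope = (32.78 − 13.88)/(5 − 2) = 6.3, so P = 1.28 + 6.3Q.
Competitive equilibrium: 50.7 − 7Q = 1.28 + 6.3Q → Q* = 3.7158, P* = 24.6895.
For a per-unit tax t: ΔQ = t/13.3, so DWL = ½·t·(t/13.3) = t²/26.6.
At t = 9.8: DWL = 3.611. At t = 20.7: DWL = 16.109.
Increase = 16.109 − 3.611 = 12.50.

12.50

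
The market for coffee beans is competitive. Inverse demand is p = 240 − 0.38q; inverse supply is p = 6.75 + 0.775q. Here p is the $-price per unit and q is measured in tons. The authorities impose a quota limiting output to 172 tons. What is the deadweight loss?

$517.95

Competitive equilibrium: 240 − 0.38q = 6.75 + 0.775q → q* = 201.9481, p* = 163.2597.
At q = 172: demand price = 240 − 0.38·172 = 174.64; supply price = 6.75 + 0.775·172 = 140.05.
Δq = 201.9481 − 172 = 29.9481; wedge = 174.64 − 140.05 = 34.59.
The triangle = ½ × 29.9481 × 34.59 = $517.95.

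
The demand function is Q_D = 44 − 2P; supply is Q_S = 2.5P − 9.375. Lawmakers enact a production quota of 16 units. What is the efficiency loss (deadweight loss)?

In inverse form: demand P = 22 − 0.5Q, supply P = 3.75 + 0.4Q.
Competitive equilibrium: 22 − 0.5Q = 3.75 + 0.4Q → Q* = 20.2778, P* = 11.8611.
At Q = 16: demand price = 22 − 0.5·16 = 14; supply price = 3.75 + 0.4·16 = 10.15.
ΔQ = 20.2778 − 16 = 4.2778; wedge = 14 − 10.15 = 3.85.
DWL = ½ × 4.2778 × 3.85 = 8.23.

8.23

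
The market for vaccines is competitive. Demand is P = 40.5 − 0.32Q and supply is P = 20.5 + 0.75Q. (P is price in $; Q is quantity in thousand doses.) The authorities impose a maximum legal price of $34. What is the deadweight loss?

Competitive equilibrium: 40.5 − 0.32Q = 20.5 + 0.75Q → Q* = 18.6916, P* = 34.5187.
At the ceiling P = 34, quantity supplied = (34 − 20.5)/0.75 = 18.
Willingness to pay at Q' = 18: 40.5 − 0.32·18 = 34.74.
ΔQ = 18.6916 − 18 = 0.6916; wedge = 34.74 − 34 = 0.74.
Welfare loss = ½ × 0.6916 × 0.74 = $0.26 thousand.

$0.26 thousand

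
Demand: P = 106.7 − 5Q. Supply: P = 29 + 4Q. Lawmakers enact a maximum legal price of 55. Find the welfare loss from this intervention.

20.48

Competitive equilibrium: 106.7 − 5Q = 29 + 4Q → Q* = 8.6333, P* = 63.5333.
At the ceiling P = 55, quantity supplied = (55 − 29)/4 = 6.5.
Willingness to pay at Q' = 6.5: 106.7 − 5·6.5 = 74.2.
ΔQ = 8.6333 − 6.5 = 2.1333; wedge = 74.2 − 55 = 19.2.
DWL = ½ × 2.1333 × 19.2 = 20.48.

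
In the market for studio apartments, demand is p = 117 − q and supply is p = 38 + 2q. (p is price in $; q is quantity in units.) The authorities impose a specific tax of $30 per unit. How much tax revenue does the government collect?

$490

Competitive equilibrium: 117 − q = 38 + 2q → q* = 26.3333, p* = 90.6667.
With the tax, the buyer price exceeds the seller price by 30: (117 − q) − (38 + 2q) = 30 → q' = 16.3333.
Tax revenue = 30 × 16.3333 = $490.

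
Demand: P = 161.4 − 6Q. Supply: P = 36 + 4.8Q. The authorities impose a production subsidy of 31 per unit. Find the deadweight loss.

44.49

Competitive equilibrium: 161.4 − 6Q = 36 + 4.8Q → Q* = 11.6111, P* = 91.7333.
The subsidy lowers effective supply by 31: P = 5 + 4.8Q.
New quantity: 161.4 − 6Q = 5 + 4.8Q → Q' = 14.4815.
Overproduction ΔQ = 14.4815 − 11.6111 = 2.8704; wedge = subsidy = 31.
The triangle = ½ × 2.8704 × 31 = 44.49.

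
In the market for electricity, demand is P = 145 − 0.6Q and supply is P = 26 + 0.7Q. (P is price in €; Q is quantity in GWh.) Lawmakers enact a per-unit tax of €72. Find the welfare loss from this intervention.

Competitive equilibrium: 145 − 0.6Q = 26 + 0.7Q → Q* = 91.5385, P* = 90.0769.
With the tax, the buyer price exceeds the seller price by 72: (145 − 0.6Q) − (26 + 0.7Q) = 72 → Q' = 36.1538.
ΔQ = 91.5385 − 36.1538 = 55.3847; the wedge equals the tax, 72.
The triangle = ½ × 55.3847 × 72 = €1993.85.

€1993.85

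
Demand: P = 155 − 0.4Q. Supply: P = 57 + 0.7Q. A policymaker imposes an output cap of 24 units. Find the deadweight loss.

Competitive equilibrium: 155 − 0.4Q = 57 + 0.7Q → Q* = 89.0909, P* = 119.3636.
At Q = 24: demand price = 155 − 0.4·24 = 145.4; supply price = 57 + 0.7·24 = 73.8.
ΔQ = 89.0909 − 24 = 65.0909; wedge = 145.4 − 73.8 = 71.6.
DWL = ½ × 65.0909 × 71.6 = 2330.25.

2330.25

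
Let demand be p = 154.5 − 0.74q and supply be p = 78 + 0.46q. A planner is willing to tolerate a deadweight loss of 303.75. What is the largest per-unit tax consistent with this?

27

Competitive equilibrium: 154.5 − 0.74q = 78 + 0.46q → q* = 63.75, p* = 107.325.
A tax t gives Δq = t/1.2 and wedge t, so DWL = t²/2.4.
t²/2.4 = 303.75 → t² = 729 → t = 27.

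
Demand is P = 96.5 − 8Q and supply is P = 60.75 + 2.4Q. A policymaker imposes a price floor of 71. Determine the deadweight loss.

Competitive equilibrium: 96.5 − 8Q = 60.75 + 2.4Q → Q* = 3.4375, P* = 69.
At the floor P = 71, quantity demanded = (96.5 − 71)/8 = 3.1875.
Sellers' marginal cost at Q' = 3.1875: 60.75 + 2.4·3.1875 = 68.4.
ΔQ = 3.4375 − 3.1875 = 0.25; wedge = 71 − 68.4 = 2.6.
DWL = ½ × 0.25 × 2.6 = 0.325.

0.325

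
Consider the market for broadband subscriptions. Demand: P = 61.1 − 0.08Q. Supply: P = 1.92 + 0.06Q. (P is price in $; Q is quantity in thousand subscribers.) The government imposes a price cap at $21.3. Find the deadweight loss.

Competitive equilibrium: 61.1 − 0.08Q = 1.92 + 0.06Q → Q* = 422.7143, P* = 27.2829.
At the ceiling P = 21.3, quantity supplied = (21.3 − 1.92)/0.06 = 323.
Willingness to pay at Q' = 323: 61.1 − 0.08·323 = 35.26.
ΔQ = 422.7143 − 323 = 99.7143; wedge = 35.26 − 21.3 = 13.96.
Deadweight loss = ½ × 99.7143 × 13.96 = $696.01 thousand.

$696.01 thousand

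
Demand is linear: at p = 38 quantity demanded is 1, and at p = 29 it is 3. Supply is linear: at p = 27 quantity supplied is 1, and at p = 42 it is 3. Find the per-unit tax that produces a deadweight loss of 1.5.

Demand slope = (29 − 38)/(3 − 1) = −4.5, so p = 42.5 − 4.5q.
Supply slope = (42 − 27)/(3 − 1) = 7.5, so p = 19.5 + 7.5q.
Competitive equilibrium: 42.5 − 4.5q = 19.5 + 7.5q → q* = 1.9167, p* = 33.875.
A tax t gives Δq = t/12 and wedge t, so DWL = t²/24.
t²/24 = 1.5 → t² = 36 → t = 6.

6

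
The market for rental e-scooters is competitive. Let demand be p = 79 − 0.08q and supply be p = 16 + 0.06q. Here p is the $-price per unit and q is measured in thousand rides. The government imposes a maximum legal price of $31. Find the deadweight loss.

Competitive equilibrium: 79 − 0.08q = 16 + 0.06q → q* = 450, p* = 43.
At the ceiling p = 31, quantity supplied = (31 − 16)/0.06 = 250.
Willingness to pay at q' = 250: 79 − 0.08·250 = 59.
Δq = 450 − 250 = 200; wedge = 59 − 31 = 28.
The triangle = ½ × 200 × 28 = $2800 thousand.

$2800 thousand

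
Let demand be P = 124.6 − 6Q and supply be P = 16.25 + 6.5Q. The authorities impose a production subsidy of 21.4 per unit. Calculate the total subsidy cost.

Competitive equilibrium: 124.6 − 6Q = 16.25 + 6.5Q → Q* = 8.668, P* = 72.592.
The subsidy lowers effective supply by 21.4: P = 6.5Q − 5.15.
New quantity: 124.6 − 6Q = 6.5Q − 5.15 → Q' = 10.38.
Total subsidy cost = 21.4 × 10.38 = 222.132.

222.132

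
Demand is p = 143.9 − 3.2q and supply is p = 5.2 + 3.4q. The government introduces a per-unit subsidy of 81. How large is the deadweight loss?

Competitive equilibrium: 143.9 − 3.2q = 5.2 + 3.4q → q* = 21.01515, p* = 76.65152.
The subsidy lowers effective supply by 81: p = 3.4q − 75.8.
New quantity: 143.9 − 3.2q = 3.4q − 75.8 → q' = 33.28788.
Overproduction Δq = 33.28788 − 21.01515 = 12.27273; wedge = subsidy = 81.
Welfare loss = ½ × 12.27273 × 81 = 497.05.

497.05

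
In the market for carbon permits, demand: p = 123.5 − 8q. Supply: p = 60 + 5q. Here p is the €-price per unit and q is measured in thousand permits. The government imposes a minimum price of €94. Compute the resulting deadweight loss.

€9.32 thousand

Competitive equilibrium: 123.5 − 8q = 60 + 5q → q* = 4.88462, p* = 84.42308.
At the floor p = 94, quantity demanded = (123.5 − 94)/8 = 3.6875.
Sellers' marginal cost at q' = 3.6875: 60 + 5·3.6875 = 78.4375.
Δq = 4.88462 − 3.6875 = 1.19712; wedge = 94 − 78.4375 = 15.5625.
Deadweight loss = ½ × 1.19712 × 15.5625 = €9.32 thousand.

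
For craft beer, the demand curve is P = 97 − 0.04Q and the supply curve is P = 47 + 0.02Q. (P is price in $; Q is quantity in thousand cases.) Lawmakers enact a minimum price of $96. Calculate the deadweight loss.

$19602.08 thousand

Competitive equilibrium: 97 − 0.04Q = 47 + 0.02Q → Q* = 833.3333, P* = 63.6667.
At the floor P = 96, quantity demanded = (97 − 96)/0.04 = 25.
Sellers' marginal cost at Q' = 25: 47 + 0.02·25 = 47.5.
ΔQ = 833.3333 − 25 = 808.3333; wedge = 96 − 47.5 = 48.5.
Deadweight loss = ½ × 808.3333 × 48.5 = $19602.08 thousand.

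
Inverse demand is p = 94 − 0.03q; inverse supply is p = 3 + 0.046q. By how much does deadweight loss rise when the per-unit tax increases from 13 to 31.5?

5416.12

Competitive equilibrium: 94 − 0.03q = 3 + 0.046q → q* = 1197.3684, p* = 58.0789.
For a per-unit tax t: Δq = t/0.076, so DWL = ½·t·(t/0.076) = t²/0.152.
At t = 13: DWL = 1111.842. At t = 31.5: DWL = 6527.961.
Increase = 6527.961 − 1111.842 = 5416.12.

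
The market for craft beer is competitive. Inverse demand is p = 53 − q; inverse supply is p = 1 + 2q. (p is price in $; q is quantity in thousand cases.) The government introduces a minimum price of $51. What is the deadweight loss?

$352.67 thousand

Competitive equilibrium: 53 − q = 1 + 2q → q* = 17.3333, p* = 35.6667.
At the floor p = 51, quantity demanded = (53 − 51)/1 = 2.
Sellers' marginal cost at q' = 2: 1 + 2·2 = 5.
Δq = 17.3333 − 2 = 15.3333; wedge = 51 − 5 = 46.
Welfare loss = ½ × 15.3333 × 46 = $352.67 thousand.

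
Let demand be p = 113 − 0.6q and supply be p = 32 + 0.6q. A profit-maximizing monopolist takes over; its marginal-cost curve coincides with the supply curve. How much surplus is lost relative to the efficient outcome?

303.75

Competitive equilibrium: 113 − 0.6q = 32 + 0.6q → q* = 67.5, p* = 72.5.
Marginal revenue: MR = 113 − 1.2q. Set MR = MC: 113 − 1.2q = 32 + 0.6q → q_m = 45.
Price p_m = 113 − 0.6·45 = 86; MC(q_m) = 32 + 0.6·45 = 59.
Competitive q* = 67.5, so Δq = 22.5; wedge = 86 − 59 = 27.
The triangle = ½ × 22.5 × 27 = 303.75.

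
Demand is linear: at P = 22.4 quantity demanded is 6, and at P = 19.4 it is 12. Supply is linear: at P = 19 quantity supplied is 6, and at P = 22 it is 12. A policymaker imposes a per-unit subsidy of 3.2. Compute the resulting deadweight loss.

Demand slope = (19.4 − 22.4)/(12 − 6) = −0.5, so P = 25.4 − 0.5Q.
Supply slope = (22 − 19)/(12 − 6) = 0.5, so P = 16 + 0.5Q.
Competitive equilibrium: 25.4 − 0.5Q = 16 + 0.5Q → Q* = 9.4, P* = 20.7.
The subsidy lowers effective supply by 3.2: P = 12.8 + 0.5Q.
New quantity: 25.4 − 0.5Q = 12.8 + 0.5Q → Q' = 12.6.
Overproduction ΔQ = 12.6 − 9.4 = 3.2; wedge = subsidy = 3.2.
Welfare loss = ½ × 3.2 × 3.2 = 5.12.

5.12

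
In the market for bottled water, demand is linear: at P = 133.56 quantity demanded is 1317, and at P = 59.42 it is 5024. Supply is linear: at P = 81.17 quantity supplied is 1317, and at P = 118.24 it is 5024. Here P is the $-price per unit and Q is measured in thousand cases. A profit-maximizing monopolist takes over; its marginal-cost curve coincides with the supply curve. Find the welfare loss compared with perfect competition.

Demand slope = (59.42 − 133.56)/(5024 − 1317) = −0.02, so P = 159.9 − 0.02Q.
Supply slope = (118.24 − 81.17)/(5024 − 1317) = 0.01, so P = 68 + 0.01Q.
Competitive equilibrium: 159.9 − 0.02Q = 68 + 0.01Q → Q* = 3063.3333, P* = 98.6333.
Marginal revenue: MR = 159.9 − 0.04Q. Set MR = MC: 159.9 − 0.04Q = 68 + 0.01Q → Q_m = 1838.
Price P_m = 159.9 − 0.02·1838 = 123.14; MC(Q_m) = 68 + 0.01·1838 = 86.38.
Competitive Q* = 3063.3333, so ΔQ = 1225.3333; wedge = 123.14 − 86.38 = 36.76.
Deadweight loss = ½ × 1225.3333 × 36.76 = $22521.63 thousand.

$22521.63 thousand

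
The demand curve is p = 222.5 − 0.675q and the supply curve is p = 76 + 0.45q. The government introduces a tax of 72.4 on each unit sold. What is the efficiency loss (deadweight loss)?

2329.67

Competitive equilibrium: 222.5 − 0.675q = 76 + 0.45q → q* = 130.2222, p* = 134.6.
With the tax, the buyer price exceeds the seller price by 72.4: (222.5 − 0.675q) − (76 + 0.45q) = 72.4 → q' = 65.8667.
Δq = 130.2222 − 65.8667 = 64.3555; the wedge equals the tax, 72.4.
Deadweight loss = ½ × 64.3555 × 72.4 = 2329.67.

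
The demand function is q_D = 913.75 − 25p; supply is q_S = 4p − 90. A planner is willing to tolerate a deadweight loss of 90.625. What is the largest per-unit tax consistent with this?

7.25

In inverse form: demand p = 36.55 − 0.04q, supply p = 22.5 + 0.25q.
Competitive equilibrium: 36.55 − 0.04q = 22.5 + 0.25q → q* = 48.4483, p* = 34.6121.
A tax t gives Δq = t/0.29 and wedge t, so DWL = t²/0.58.
t²/0.58 = 90.625 → t² = 52.5625 → t = 7.25.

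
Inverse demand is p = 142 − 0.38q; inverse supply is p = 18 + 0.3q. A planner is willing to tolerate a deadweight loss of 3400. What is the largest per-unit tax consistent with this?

Competitive equilibrium: 142 − 0.38q = 18 + 0.3q → q* = 182.3529, p* = 72.7059.
A tax t gives Δq = t/0.68 and wedge t, so DWL = t²/1.36.
t²/1.36 = 3400 → t² = 4624 → t = 68.

68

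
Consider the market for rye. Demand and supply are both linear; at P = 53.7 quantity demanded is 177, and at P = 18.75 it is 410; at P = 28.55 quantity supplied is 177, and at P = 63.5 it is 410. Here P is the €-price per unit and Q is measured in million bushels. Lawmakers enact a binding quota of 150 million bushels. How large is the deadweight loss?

€1842.60 million

Demand slope = (18.75 − 53.7)/(410 − 177) = −0.15, so P = 80.25 − 0.15Q.
Supply slope = (63.5 − 28.55)/(410 − 177) = 0.15, so P = 2 + 0.15Q.
Competitive equilibrium: 80.25 − 0.15Q = 2 + 0.15Q → Q* = 260.8333, P* = 41.125.
At Q = 150: demand price = 80.25 − 0.15·150 = 57.75; supply price = 2 + 0.15·150 = 24.5.
ΔQ = 260.8333 − 150 = 110.8333; wedge = 57.75 − 24.5 = 33.25.
Deadweight loss = ½ × 110.8333 × 33.25 = €1842.60 million.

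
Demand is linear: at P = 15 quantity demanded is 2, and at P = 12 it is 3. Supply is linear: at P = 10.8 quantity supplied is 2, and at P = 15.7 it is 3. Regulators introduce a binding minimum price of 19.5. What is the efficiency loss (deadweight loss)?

16.30

Demand slope = (12 − 15)/(3 − 2) = −3, so P = 21 − 3Q.
Supply slope = (15.7 − 10.8)/(3 − 2) = 4.9, so P = 1 + 4.9Q.
Competitive equilibrium: 21 − 3Q = 1 + 4.9Q → Q* = 2.5316, P* = 13.4051.
At the floor P = 19.5, quantity demanded = (21 − 19.5)/3 = 0.5.
Sellers' marginal cost at Q' = 0.5: 1 + 4.9·0.5 = 3.45.
ΔQ = 2.5316 − 0.5 = 2.0316; wedge = 19.5 − 3.45 = 16.05.
Deadweight loss = ½ × 2.0316 × 16.05 = 16.30.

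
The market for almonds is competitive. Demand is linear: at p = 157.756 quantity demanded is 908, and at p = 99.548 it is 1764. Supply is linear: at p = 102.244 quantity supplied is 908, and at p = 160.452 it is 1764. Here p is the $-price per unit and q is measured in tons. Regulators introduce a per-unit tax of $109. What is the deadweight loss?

Demand slope = (99.548 − 157.756)/(1764 − 908) = −0.068, so p = 219.5 − 0.068q.
Supply slope = (160.452 − 102.244)/(1764 − 908) = 0.068, so p = 40.5 + 0.068q.
Competitive equilibrium: 219.5 − 0.068q = 40.5 + 0.068q → q* = 1316.1765, p* = 130.
With the tax, the buyer price exceeds the seller price by 109: (219.5 − 0.068q) − (40.5 + 0.068q) = 109 → q' = 514.7059.
Δq = 1316.1765 − 514.7059 = 801.4706; the wedge equals the tax, 109.
Deadweight loss = ½ × 801.4706 × 109 = $43680.15.

$43680.15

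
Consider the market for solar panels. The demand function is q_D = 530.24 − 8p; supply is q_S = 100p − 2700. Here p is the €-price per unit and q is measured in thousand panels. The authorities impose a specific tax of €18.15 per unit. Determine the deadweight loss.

In inverse form: demand p = 66.28 − 0.125q, supply p = 27 + 0.01q.
Competitive equilibrium: 66.28 − 0.125q = 27 + 0.01q → q* = 290.963, p* = 29.9096.
With the tax, the buyer price exceeds the seller price by 18.15: (66.28 − 0.125q) − (27 + 0.01q) = 18.15 → q' = 156.5185.
Δq = 290.963 − 156.5185 = 134.4445; the wedge equals the tax, 18.15.
DWL = ½ × 134.4445 × 18.15 = €1220.08 thousand.

€1220.08 thousand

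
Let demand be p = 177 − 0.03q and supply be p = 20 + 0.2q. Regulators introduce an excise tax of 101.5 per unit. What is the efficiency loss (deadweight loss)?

Competitive equilibrium: 177 − 0.03q = 20 + 0.2q → q* = 682.6087, p* = 156.5217.
With the tax, the buyer price exceeds the seller price by 101.5: (177 − 0.03q) − (20 + 0.2q) = 101.5 → q' = 241.3043.
Δq = 682.6087 − 241.3043 = 441.3044; the wedge equals the tax, 101.5.
Deadweight loss = ½ × 441.3044 × 101.5 = 22396.20.

22396.20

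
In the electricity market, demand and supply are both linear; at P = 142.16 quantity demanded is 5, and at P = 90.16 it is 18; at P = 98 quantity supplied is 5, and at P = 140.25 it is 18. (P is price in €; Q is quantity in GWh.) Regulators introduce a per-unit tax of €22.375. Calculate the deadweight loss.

€34.53

Demand slope = (90.16 − 142.16)/(18 − 5) = −4, so P = 162.16 − 4Q.
Supply slope = (140.25 − 98)/(18 − 5) = 3.25, so P = 81.75 + 3.25Q.
Competitive equilibrium: 162.16 − 4Q = 81.75 + 3.25Q → Q* = 11.091, P* = 117.7959.
With the tax, the buyer price exceeds the seller price by 22.375: (162.16 − 4Q) − (81.75 + 3.25Q) = 22.375 → Q' = 8.0048.
ΔQ = 11.091 − 8.0048 = 3.0862; the wedge equals the tax, 22.375.
Welfare loss = ½ × 3.0862 × 22.375 = €34.53.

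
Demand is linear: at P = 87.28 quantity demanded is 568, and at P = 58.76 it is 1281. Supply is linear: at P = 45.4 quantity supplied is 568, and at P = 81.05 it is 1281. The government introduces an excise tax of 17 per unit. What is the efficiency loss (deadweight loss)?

Demand slope = (58.76 − 87.28)/(1281 − 568) = −0.04, so P = 110 − 0.04Q.
Supply slope = (81.05 − 45.4)/(1281 − 568) = 0.05, so P = 17 + 0.05Q.
Competitive equilibrium: 110 − 0.04Q = 17 + 0.05Q → Q* = 1033.3333, P* = 68.6667.
With the tax, the buyer price exceeds the seller price by 17: (110 − 0.04Q) − (17 + 0.05Q) = 17 → Q' = 844.4444.
ΔQ = 1033.3333 − 844.4444 = 188.8889; the wedge equals the tax, 17.
DWL = ½ × 188.8889 × 17 = 1605.56.

1605.56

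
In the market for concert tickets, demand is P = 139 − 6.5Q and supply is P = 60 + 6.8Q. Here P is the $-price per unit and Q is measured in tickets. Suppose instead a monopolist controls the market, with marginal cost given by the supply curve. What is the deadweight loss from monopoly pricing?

Competitive equilibrium: 139 − 6.5Q = 60 + 6.8Q → Q* = 5.93985, P* = 100.39098.
Marginal revenue: MR = 139 − 13Q. Set MR = MC: 139 − 13Q = 60 + 6.8Q → Q_m = 3.9899.
Price P_m = 139 − 6.5·3.9899 = 113.06565; MC(Q_m) = 60 + 6.8·3.9899 = 87.13132.
Competitive Q* = 5.93985, so ΔQ = 1.94995; wedge = 113.06565 − 87.13132 = 25.93433.
DWL = ½ × 1.94995 × 25.93433 = $25.29.

$25.29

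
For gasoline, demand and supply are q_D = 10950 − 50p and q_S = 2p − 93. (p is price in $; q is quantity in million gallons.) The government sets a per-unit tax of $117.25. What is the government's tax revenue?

$12457.81 million

In inverse form: demand p = 219 − 0.02q, supply p = 46.5 + 0.5q.
Competitive equilibrium: 219 − 0.02q = 46.5 + 0.5q → q* = 331.7308, p* = 212.3654.
With the tax, the buyer price exceeds the seller price by 117.25: (219 − 0.02q) − (46.5 + 0.5q) = 117.25 → q' = 106.25.
Tax revenue = 117.25 × 106.25 = $12457.81 million.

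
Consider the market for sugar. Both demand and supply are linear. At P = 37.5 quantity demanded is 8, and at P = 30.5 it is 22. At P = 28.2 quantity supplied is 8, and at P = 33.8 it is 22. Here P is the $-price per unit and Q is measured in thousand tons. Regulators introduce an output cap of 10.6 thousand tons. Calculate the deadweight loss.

$26.912 thousand

Demand slope = (30.5 − 37.5)/(22 − 8) = −0.5, so P = 41.5 − 0.5Q.
Supply slope = (33.8 − 28.2)/(22 − 8) = 0.4, so P = 25 + 0.4Q.
Competitive equilibrium: 41.5 − 0.5Q = 25 + 0.4Q → Q* = 18.3333, P* = 32.3333.
At Q = 10.6: demand price = 41.5 − 0.5·10.6 = 36.2; supply price = 25 + 0.4·10.6 = 29.24.
ΔQ = 18.3333 − 10.6 = 7.7333; wedge = 36.2 − 29.24 = 6.96.
The triangle = ½ × 7.7333 × 6.96 = $26.912 thousand.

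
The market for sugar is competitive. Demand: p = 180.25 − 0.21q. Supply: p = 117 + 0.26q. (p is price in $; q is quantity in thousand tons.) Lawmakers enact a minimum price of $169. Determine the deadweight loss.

$1541.95 thousand

Competitive equilibrium: 180.25 − 0.21q = 117 + 0.26q → q* = 134.5745, p* = 151.9894.
At the floor p = 169, quantity demanded = (180.25 − 169)/0.21 = 53.5714.
Sellers' marginal cost at q' = 53.5714: 117 + 0.26·53.5714 = 130.9286.
Δq = 134.5745 − 53.5714 = 81.0031; wedge = 169 − 130.9286 = 38.0714.
The triangle = ½ × 81.0031 × 38.0714 = $1541.95 thousand.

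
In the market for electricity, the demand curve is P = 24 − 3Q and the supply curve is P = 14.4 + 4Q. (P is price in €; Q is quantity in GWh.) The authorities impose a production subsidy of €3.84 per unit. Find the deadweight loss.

€1.05

Competitive equilibrium: 24 − 3Q = 14.4 + 4Q → Q* = 1.3714, P* = 19.8857.
The subsidy lowers effective supply by 3.84: P = 10.56 + 4Q.
New quantity: 24 − 3Q = 10.56 + 4Q → Q' = 1.92.
Overproduction ΔQ = 1.92 − 1.3714 = 0.5486; wedge = subsidy = 3.84.
DWL = ½ × 0.5486 × 3.84 = €1.05.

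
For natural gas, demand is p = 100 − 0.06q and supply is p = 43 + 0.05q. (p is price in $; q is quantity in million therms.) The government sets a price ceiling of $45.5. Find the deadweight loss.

Competitive equilibrium: 100 − 0.06q = 43 + 0.05q → q* = 518.1818, p* = 68.9091.
At the ceiling p = 45.5, quantity supplied = (45.5 − 43)/0.05 = 50.
Willingness to pay at q' = 50: 100 − 0.06·50 = 97.
Δq = 518.1818 − 50 = 468.1818; wedge = 97 − 45.5 = 51.5.
DWL = ½ × 468.1818 × 51.5 = $12055.68 million.

$12055.68 million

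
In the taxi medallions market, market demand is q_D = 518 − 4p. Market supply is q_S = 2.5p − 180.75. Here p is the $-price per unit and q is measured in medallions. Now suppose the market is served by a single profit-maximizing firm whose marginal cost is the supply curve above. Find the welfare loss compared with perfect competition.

In inverse form: demand p = 129.5 − 0.25q, supply p = 72.3 + 0.4q.
Competitive equilibrium: 129.5 − 0.25q = 72.3 + 0.4q → q* = 88, p* = 107.5.
Marginal revenue: MR = 129.5 − 0.5q. Set MR = MC: 129.5 − 0.5q = 72.3 + 0.4q → q_m = 63.5556.
Price p_m = 129.5 − 0.25·63.5556 = 113.6111; MC(q_m) = 72.3 + 0.4·63.5556 = 97.7222.
Competitive q* = 88, so Δq = 24.4444; wedge = 113.6111 − 97.7222 = 15.8889.
DWL = ½ × 24.4444 × 15.8889 = $194.20.

$194.20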